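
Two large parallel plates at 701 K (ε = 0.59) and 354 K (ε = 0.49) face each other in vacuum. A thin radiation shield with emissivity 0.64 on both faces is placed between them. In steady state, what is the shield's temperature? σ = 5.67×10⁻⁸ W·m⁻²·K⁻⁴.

In steady state the net flux on the hot side equals that on the cold side.
σ(T₁⁴−T_s⁴)/D₁ = σ(T_s⁴−T₂⁴)/D₂, with D₁ = 1/ε₁+1/ε_s−1 = 2.257, D₂ = 1/ε_s+1/ε₂−1 = 2.603.
Solve for T_s⁴: T_s⁴ = (D₂·T₁⁴ + D₁·T₂⁴)/(D₁+D₂) = 1.366×10¹¹ K⁴.

T_s ≈ 608 K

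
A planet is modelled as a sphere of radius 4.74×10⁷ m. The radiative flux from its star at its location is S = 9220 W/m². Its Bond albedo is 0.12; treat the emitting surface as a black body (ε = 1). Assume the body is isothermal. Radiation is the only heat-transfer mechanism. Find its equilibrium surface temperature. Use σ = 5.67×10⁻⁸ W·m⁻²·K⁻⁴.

T ≈ 435 K

At equilibrium, absorbed power = emitted power.
Absorbing cross-section = πr² = 7.058×10¹⁵ m²; emitting surface = 4πr² = 2.823×10¹⁶ m² (ratio 4).
(1−a)S·A_cross = εσ·A_surf·T⁴  ⇒  T⁴ = (1−a)S/(4σ).
T⁴ = 0.880·9220/(4·5.67×10⁻⁸) = 3.577×10¹⁰ K⁴.
T = (3.577×10¹⁰)^(1/4).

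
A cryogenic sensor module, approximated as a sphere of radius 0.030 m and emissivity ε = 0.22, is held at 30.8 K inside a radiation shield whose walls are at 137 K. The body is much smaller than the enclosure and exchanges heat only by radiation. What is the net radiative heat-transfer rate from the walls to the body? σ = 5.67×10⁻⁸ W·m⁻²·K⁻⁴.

For a small grey body in a large enclosure: P_net = εσA(T_body⁴ − T_wall⁴).
A = 4πr² = 0.01131 m²; T_body⁴ − T_wall⁴ = 8.999×10⁵ − 3.523×10⁸ = -3.514×10⁸ K⁴.
|P_net| = 0.22·5.67×10⁻⁸·0.01131·3.514×10⁸.

P_net ≈ 0.0496 W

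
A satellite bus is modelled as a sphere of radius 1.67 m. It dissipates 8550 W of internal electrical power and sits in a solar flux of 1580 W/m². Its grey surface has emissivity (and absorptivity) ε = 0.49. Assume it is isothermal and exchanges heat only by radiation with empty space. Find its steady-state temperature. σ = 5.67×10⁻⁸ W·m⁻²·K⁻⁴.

T ≈ 354 K

At steady state, absorbed solar power + internal power = radiated power.
Absorbed: α·S·A_cross = 0.49·1580·8.762 = 6783 W (cross-section πr²).
Total input = 6783 + 8550 = 15330 W.
Radiated: εσ·A_surf·T⁴ with A_surf = 4πr² = 35.05 m².
T⁴ = 15330/(0.49·5.67×10⁻⁸·35.05) = 1.575×10¹⁰ K⁴.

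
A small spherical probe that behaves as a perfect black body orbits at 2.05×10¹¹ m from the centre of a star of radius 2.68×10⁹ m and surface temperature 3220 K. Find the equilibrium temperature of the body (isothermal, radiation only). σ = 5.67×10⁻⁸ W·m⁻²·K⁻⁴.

The star's surface emits σT_*⁴; at distance d the flux is S = σT_*⁴(R_*/d)².
S = 5.67×10⁻⁸·(3220)⁴·(2.68×10⁹/2.05×10¹¹)² = 1042 W/m².
For an isothermal sphere T⁴ = (1−a)S/(4σ) = 4.593×10⁹ K⁴.

T ≈ 260 K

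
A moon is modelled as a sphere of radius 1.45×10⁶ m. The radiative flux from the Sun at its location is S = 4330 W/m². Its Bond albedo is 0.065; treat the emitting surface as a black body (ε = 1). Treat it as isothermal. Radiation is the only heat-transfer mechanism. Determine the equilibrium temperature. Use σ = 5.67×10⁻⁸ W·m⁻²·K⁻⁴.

T ≈ 366 K

At equilibrium, absorbed power = emitted power.
Absorbing cross-section = πr² = 6.605×10¹² m²; emitting surface = 4πr² = 2.642×10¹³ m² (ratio 4).
(1−a)S·A_cross = εσ·A_surf·T⁴  ⇒  T⁴ = (1−a)S/(4σ).
T⁴ = 0.935·4330/(4·5.67×10⁻⁸) = 1.785×10¹⁰ K⁴.
T = (1.785×10¹⁰)^(1/4).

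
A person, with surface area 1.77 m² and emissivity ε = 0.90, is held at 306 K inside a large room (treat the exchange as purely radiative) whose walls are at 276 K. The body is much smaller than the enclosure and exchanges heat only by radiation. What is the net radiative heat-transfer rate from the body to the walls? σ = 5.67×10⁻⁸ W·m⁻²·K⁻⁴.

For a small grey body in a large enclosure: P_net = εσA(T_body⁴ − T_wall⁴).
A = 1.77 m²; T_body⁴ − T_wall⁴ = 8.768×10⁹ − 5.803×10⁹ = 2.965×10⁹ K⁴.
|P_net| = 0.90·5.67×10⁻⁸·1.770·2.965×10⁹.

P_net ≈ 268 W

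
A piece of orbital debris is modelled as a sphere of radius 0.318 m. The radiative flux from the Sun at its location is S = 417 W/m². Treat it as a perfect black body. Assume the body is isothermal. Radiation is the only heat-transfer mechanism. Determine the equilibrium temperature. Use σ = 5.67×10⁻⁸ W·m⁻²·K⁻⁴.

At equilibrium, absorbed power = emitted power.
Absorbing cross-section = πr² = 0.3177 m²; emitting surface = 4πr² = 1.271 m² (ratio 4).
S·A_cross = εσ·A_surf·T⁴  ⇒  T⁴ = S/(4σ).
T⁴ = 1.00·417/(4·5.67×10⁻⁸) = 1.839×10⁹ K⁴.
T = (1.839×10⁹)^(1/4).

T ≈ 207 K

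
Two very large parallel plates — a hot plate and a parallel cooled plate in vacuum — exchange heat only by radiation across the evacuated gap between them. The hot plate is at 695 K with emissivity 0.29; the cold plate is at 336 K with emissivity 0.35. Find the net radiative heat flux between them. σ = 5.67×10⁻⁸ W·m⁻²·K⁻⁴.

q ≈ 2360 W/m²

For two infinite grey parallel plates, q = σ(T₁⁴ − T₂⁴)/(1/ε₁ + 1/ε₂ − 1).
T₁⁴ − T₂⁴ = 2.333×10¹¹ − 1.275×10¹⁰ = 2.206×10¹¹ K⁴.
1/ε₁ + 1/ε₂ − 1 = 3.448 + 2.857 − 1 = 5.305.
q = 5.67×10⁻⁸ × 2.206×10¹¹ / 5.305.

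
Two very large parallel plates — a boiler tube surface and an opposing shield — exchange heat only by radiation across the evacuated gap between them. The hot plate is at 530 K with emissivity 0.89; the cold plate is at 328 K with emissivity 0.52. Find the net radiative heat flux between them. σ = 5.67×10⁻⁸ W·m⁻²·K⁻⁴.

For two infinite grey parallel plates, q = σ(T₁⁴ − T₂⁴)/(1/ε₁ + 1/ε₂ − 1).
T₁⁴ − T₂⁴ = 7.890×10¹⁰ − 1.157×10¹⁰ = 6.733×10¹⁰ K⁴.
1/ε₁ + 1/ε₂ − 1 = 1.124 + 1.923 − 1 = 2.047.
q = 5.67×10⁻⁸ × 6.733×10¹⁰ / 2.047.

q ≈ 1870 W/m²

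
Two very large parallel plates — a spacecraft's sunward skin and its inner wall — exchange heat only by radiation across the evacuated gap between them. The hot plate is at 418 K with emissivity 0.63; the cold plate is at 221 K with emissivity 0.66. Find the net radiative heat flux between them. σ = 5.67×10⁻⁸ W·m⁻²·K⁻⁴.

q ≈ 759 W/m²

For two infinite grey parallel plates, q = σ(T₁⁴ − T₂⁴)/(1/ε₁ + 1/ε₂ − 1).
T₁⁴ − T₂⁴ = 3.053×10¹⁰ − 2.385×10⁹ = 2.814×10¹⁰ K⁴.
1/ε₁ + 1/ε₂ − 1 = 1.587 + 1.515 − 1 = 2.102.
q = 5.67×10⁻⁸ × 2.814×10¹⁰ / 2.102.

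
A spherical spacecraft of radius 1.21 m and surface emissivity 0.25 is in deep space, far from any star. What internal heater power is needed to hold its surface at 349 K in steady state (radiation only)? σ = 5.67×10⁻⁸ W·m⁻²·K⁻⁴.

P ≈ 3870 W

P = εσ·4πr²·T⁴.
4πr² = 18.40 m²; T⁴ = 1.484×10¹⁰ K⁴.
P = 0.25·5.67×10⁻⁸·18.40·1.484×10¹⁰.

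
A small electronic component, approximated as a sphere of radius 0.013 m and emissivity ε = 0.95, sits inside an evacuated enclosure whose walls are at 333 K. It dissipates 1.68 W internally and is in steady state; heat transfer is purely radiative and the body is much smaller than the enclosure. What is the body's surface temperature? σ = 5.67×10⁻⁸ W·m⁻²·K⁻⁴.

For a small grey body in a large enclosure, net radiated power = εσA(T⁴ − T_w⁴).
Steady state: P = εσA(T⁴ − T_w⁴) with A = 4πr² = 0.002124 m².
T⁴ = P/(εσA) + T_w⁴ = 1.68/(0.95·5.67×10⁻⁸·0.002124) + (333)⁴
    = 1.469×10¹⁰ + 1.230×10¹⁰ = 2.698×10¹⁰ K⁴.

T ≈ 405 K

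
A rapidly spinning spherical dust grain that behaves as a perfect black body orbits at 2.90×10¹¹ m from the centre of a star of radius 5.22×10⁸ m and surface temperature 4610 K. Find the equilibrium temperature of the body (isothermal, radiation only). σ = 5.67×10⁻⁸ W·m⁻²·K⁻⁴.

The star's surface emits σT_*⁴; at distance d the flux is S = σT_*⁴(R_*/d)².
S = 5.67×10⁻⁸·(4610)⁴·(5.22×10⁸/2.90×10¹¹)² = 82.97 W/m².
For an isothermal sphere T⁴ = (1−a)S/(4σ) = 3.658×10⁸ K⁴.

T ≈ 138 K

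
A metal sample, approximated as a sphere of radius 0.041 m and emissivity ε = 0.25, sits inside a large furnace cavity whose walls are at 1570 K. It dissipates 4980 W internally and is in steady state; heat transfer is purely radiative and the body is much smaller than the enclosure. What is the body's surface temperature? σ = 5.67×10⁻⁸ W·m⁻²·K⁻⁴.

T ≈ 2180 K

For a small grey body in a large enclosure, net radiated power = εσA(T⁴ − T_w⁴).
Steady state: P = εσA(T⁴ − T_w⁴) with A = 4πr² = 0.02112 m².
T⁴ = P/(εσA) + T_w⁴ = 4980/(0.25·5.67×10⁻⁸·0.02112) + (1570)⁴
    = 1.663×10¹³ + 6.076×10¹² = 2.271×10¹³ K⁴.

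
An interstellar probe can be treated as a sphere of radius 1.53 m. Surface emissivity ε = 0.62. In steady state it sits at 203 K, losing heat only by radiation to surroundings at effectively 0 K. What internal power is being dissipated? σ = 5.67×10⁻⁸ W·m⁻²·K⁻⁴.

Steady state: P = εσA T⁴.
A = 4πr² = 29.42 m²; T⁴ = (203)⁴ = 1.698×10⁹ K⁴.
P = 0.62 × 5.67×10⁻⁸ × 29.42 × 1.698×10⁹.

P ≈ 1760 W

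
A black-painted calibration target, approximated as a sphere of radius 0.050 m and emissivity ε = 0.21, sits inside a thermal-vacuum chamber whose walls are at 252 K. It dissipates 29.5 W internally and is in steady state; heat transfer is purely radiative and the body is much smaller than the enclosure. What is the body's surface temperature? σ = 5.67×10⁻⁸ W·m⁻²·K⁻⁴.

For a small grey body in a large enclosure, net radiated power = εσA(T⁴ − T_w⁴).
Steady state: P = εσA(T⁴ − T_w⁴) with A = 4πr² = 0.03142 m².
T⁴ = P/(εσA) + T_w⁴ = 29.5/(0.21·5.67×10⁻⁸·0.03142) + (252)⁴
    = 7.886×10¹⁰ + 4.033×10⁹ = 8.290×10¹⁰ K⁴.

T ≈ 537 K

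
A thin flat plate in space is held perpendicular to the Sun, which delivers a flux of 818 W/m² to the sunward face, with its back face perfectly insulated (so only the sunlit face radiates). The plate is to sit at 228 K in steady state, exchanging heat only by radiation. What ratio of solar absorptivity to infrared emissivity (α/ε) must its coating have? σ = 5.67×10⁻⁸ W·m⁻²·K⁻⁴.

α/ε ≈ 0.187

Balance: αS·A = εσ·1A·T⁴ ⇒ α/ε = σT⁴/S.
α/ε = 5.67×10⁻⁸·(228)⁴/818 = 5.67×10⁻⁸·2.702×10⁹/818.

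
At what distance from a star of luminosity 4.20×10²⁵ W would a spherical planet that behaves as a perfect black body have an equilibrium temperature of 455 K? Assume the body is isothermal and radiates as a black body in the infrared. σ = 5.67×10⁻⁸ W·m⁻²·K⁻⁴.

d ≈ 1.85×10¹⁰ m

For an isothermal black-emitting sphere, (1−a)S·πr² = σ·4πr²·T⁴ ⇒ S = 4σT⁴/(1−a).
S = 4·5.67×10⁻⁸·(455)⁴/1.00 = 9721 W/m².
Flux falls as S = L/(4πd²), so d = √(L/(4πS)) = √(4.20×10²⁵/(4π·9721)).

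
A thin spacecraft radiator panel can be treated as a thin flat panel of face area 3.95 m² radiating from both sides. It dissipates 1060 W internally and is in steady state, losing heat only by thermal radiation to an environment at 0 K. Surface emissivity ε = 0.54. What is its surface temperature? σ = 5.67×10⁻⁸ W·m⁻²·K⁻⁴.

T ≈ 257 K

Steady state: internal power = radiated power, P = εσA T⁴.
Radiating area A = 2·3.95 = 7.900 m².
T⁴ = P/(εσA) = 1060/(0.54·5.67×10⁻⁸·7.900) = 4.382×10⁹ K⁴.
T = (4.382×10⁹)^(1/4).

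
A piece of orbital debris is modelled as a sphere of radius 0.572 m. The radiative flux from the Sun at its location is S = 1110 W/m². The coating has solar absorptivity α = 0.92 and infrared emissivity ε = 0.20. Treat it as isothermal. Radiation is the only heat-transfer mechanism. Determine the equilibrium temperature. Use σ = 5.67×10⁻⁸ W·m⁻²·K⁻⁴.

At equilibrium, absorbed power = emitted power.
Absorbing cross-section = πr² = 1.028 m²; emitting surface = 4πr² = 4.112 m² (ratio 4).
αS·A_cross = εσ·A_surf·T⁴  ⇒  T⁴ = αS/(ε·4σ).
T⁴ = 0.920·1110/(0.20·4·5.67×10⁻⁸) = 2.251×10¹⁰ K⁴.
T = (2.251×10¹⁰)^(1/4).

T ≈ 387 K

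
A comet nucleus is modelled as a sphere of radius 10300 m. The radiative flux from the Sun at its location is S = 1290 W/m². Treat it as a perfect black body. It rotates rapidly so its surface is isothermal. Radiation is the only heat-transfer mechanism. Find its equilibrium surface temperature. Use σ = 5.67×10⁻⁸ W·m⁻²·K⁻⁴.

At equilibrium, absorbed power = emitted power.
Absorbing cross-section = πr² = 3.333×10⁸ m²; emitting surface = 4πr² = 1.333×10⁹ m² (ratio 4).
S·A_cross = εσ·A_surf·T⁴  ⇒  T⁴ = S/(4σ).
T⁴ = 1.00·1290/(4·5.67×10⁻⁸) = 5.688×10⁹ K⁴.
T = (5.688×10⁹)^(1/4).

T ≈ 275 K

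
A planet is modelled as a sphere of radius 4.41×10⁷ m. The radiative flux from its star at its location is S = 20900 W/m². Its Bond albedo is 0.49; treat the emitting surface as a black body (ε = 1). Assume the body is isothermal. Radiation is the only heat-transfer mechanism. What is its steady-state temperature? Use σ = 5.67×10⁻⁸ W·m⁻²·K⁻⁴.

T ≈ 466 K

At equilibrium, absorbed power = emitted power.
Absorbing cross-section = πr² = 6.110×10¹⁵ m²; emitting surface = 4πr² = 2.444×10¹⁶ m² (ratio 4).
(1−a)S·A_cross = εσ·A_surf·T⁴  ⇒  T⁴ = (1−a)S/(4σ).
T⁴ = 0.510·20900/(4·5.67×10⁻⁸) = 4.700×10¹⁰ K⁴.
T = (4.700×10¹⁰)^(1/4).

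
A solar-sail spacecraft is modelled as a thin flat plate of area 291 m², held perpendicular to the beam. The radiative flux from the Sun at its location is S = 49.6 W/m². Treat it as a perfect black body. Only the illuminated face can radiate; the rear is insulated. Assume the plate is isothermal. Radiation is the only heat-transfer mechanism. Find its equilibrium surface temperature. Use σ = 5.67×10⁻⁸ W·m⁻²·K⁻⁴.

T ≈ 172 K

At equilibrium, absorbed power = emitted power.
Absorbing cross-section = A = 291.0 m²; emitting surface = A = 291.0 m² (ratio 1).
S·A_cross = εσ·A_surf·T⁴  ⇒  T⁴ = S/(1σ).
T⁴ = 1.00·49.6/(1·5.67×10⁻⁸) = 8.748×10⁸ K⁴.
T = (8.748×10⁸)^(1/4).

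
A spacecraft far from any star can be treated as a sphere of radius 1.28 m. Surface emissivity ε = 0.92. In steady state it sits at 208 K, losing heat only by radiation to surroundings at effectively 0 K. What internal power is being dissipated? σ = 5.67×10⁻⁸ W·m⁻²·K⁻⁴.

Steady state: P = εσA T⁴.
A = 4πr² = 20.59 m²; T⁴ = (208)⁴ = 1.872×10⁹ K⁴.
P = 0.92 × 5.67×10⁻⁸ × 20.59 × 1.872×10⁹.

P ≈ 2010 W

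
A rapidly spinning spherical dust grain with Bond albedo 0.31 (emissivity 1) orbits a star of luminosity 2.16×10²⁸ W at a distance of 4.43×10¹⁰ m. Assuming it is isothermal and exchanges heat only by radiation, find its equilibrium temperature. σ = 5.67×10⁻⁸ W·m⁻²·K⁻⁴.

First find the stellar flux at distance d: S = L/(4πd²) = 2.16×10²⁸/(4π·(4.43×10¹⁰)²) = 8.759×10⁵ W/m².
For an isothermal sphere, absorbed (1−a)S·πr² = emitted σ·4πr²·T⁴, so T⁴ = (1−a)S/(4σ).
T⁴ = 0.690·8.759×10⁵/(4·5.67×10⁻⁸) = 2.665×10¹² K⁴.

T ≈ 1280 K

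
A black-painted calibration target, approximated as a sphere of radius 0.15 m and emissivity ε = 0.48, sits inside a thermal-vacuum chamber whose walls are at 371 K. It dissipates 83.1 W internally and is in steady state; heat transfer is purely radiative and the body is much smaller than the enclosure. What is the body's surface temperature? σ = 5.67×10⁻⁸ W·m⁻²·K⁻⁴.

For a small grey body in a large enclosure, net radiated power = εσA(T⁴ − T_w⁴).
Steady state: P = εσA(T⁴ − T_w⁴) with A = 4πr² = 0.2827 m².
T⁴ = P/(εσA) + T_w⁴ = 83.1/(0.48·5.67×10⁻⁸·0.2827) + (371)⁴
    = 1.080×10¹⁰ + 1.895×10¹⁰ = 2.974×10¹⁰ K⁴.

T ≈ 415 K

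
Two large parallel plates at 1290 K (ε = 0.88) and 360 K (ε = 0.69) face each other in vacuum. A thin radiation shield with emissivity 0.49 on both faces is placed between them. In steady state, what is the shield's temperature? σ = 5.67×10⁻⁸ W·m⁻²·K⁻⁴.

In steady state the net flux on the hot side equals that on the cold side.
σ(T₁⁴−T_s⁴)/D₁ = σ(T_s⁴−T₂⁴)/D₂, with D₁ = 1/ε₁+1/ε_s−1 = 2.177, D₂ = 1/ε_s+1/ε₂−1 = 2.490.
Solve for T_s⁴: T_s⁴ = (D₂·T₁⁴ + D₁·T₂⁴)/(D₁+D₂) = 1.485×10¹² K⁴.

T_s ≈ 1100 K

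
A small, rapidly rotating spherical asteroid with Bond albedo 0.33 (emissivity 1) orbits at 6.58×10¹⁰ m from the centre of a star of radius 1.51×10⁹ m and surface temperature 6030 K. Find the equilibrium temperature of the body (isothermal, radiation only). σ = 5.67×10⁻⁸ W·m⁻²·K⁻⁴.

The star's surface emits σT_*⁴; at distance d the flux is S = σT_*⁴(R_*/d)².
S = 5.67×10⁻⁸·(6030)⁴·(1.51×10⁹/6.58×10¹⁰)² = 39480 W/m².
For an isothermal sphere T⁴ = (1−a)S/(4σ) = 1.166×10¹¹ K⁴.

T ≈ 584 K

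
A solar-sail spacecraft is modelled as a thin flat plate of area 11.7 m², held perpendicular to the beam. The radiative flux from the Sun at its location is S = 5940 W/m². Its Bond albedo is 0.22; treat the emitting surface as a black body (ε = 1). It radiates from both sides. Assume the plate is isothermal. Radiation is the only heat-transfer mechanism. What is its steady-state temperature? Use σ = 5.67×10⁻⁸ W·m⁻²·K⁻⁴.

T ≈ 450 K

At equilibrium, absorbed power = emitted power.
Absorbing cross-section = A = 11.70 m²; emitting surface = 2A = 23.40 m² (ratio 2).
(1−a)S·A_cross = εσ·A_surf·T⁴  ⇒  T⁴ = (1−a)S/(2σ).
T⁴ = 0.780·5940/(2·5.67×10⁻⁸) = 4.086×10¹⁰ K⁴.
T = (4.086×10¹⁰)^(1/4).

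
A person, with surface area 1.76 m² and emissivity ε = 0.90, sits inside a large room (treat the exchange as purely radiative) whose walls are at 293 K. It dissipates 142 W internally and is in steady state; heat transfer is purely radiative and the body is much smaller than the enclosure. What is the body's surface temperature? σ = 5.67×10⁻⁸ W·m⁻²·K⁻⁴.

For a small grey body in a large enclosure, net radiated power = εσA(T⁴ − T_w⁴).
Steady state: P = εσA(T⁴ − T_w⁴) with A = 1.76 m².
T⁴ = P/(εσA) + T_w⁴ = 142/(0.90·5.67×10⁻⁸·1.760) + (293)⁴
    = 1.581×10⁹ + 7.370×10⁹ = 8.951×10⁹ K⁴.

T ≈ 308 K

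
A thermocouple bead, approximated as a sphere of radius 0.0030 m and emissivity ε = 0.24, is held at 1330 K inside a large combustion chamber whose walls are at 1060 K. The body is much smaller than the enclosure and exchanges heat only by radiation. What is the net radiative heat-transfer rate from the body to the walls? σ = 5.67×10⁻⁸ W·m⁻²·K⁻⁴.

For a small grey body in a large enclosure: P_net = εσA(T_body⁴ − T_wall⁴).
A = 4πr² = 1.131×10⁻⁴ m²; T_body⁴ − T_wall⁴ = 3.129×10¹² − 1.262×10¹² = 1.867×10¹² K⁴.
|P_net| = 0.24·5.67×10⁻⁸·1.131×10⁻⁴·1.867×10¹².

P_net ≈ 2.87 W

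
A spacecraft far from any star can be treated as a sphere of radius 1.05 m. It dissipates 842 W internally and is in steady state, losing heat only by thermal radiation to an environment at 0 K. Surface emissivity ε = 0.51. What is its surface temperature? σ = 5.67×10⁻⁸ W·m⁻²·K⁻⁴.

T ≈ 214 K

Steady state: internal power = radiated power, P = εσA T⁴.
Radiating area A = 4πr² = 13.85 m².
T⁴ = P/(εσA) = 842/(0.51·5.67×10⁻⁸·13.85) = 2.102×10⁹ K⁴.
T = (2.102×10⁹)^(1/4).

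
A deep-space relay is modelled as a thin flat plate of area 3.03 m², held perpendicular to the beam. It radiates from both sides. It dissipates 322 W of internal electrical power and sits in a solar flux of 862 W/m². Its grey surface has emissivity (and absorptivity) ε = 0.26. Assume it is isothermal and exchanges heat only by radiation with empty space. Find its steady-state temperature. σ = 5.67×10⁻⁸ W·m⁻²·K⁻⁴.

At steady state, absorbed solar power + internal power = radiated power.
Absorbed: α·S·A_cross = 0.26·862·3.030 = 679.1 W (cross-section A).
Total input = 679.1 + 322 = 1001 W.
Radiated: εσ·A_surf·T⁴ with A_surf = 2A = 6.060 m².
T⁴ = 1001/(0.26·5.67×10⁻⁸·6.060) = 1.121×10¹⁰ K⁴.

T ≈ 325 K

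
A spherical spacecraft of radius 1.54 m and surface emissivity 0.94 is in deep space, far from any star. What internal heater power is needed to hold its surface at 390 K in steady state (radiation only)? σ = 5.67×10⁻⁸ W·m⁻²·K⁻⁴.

P ≈ 36700 W

P = εσ·4πr²·T⁴.
4πr² = 29.80 m²; T⁴ = 2.313×10¹⁰ K⁴.
P = 0.94·5.67×10⁻⁸·29.80·2.313×10¹⁰.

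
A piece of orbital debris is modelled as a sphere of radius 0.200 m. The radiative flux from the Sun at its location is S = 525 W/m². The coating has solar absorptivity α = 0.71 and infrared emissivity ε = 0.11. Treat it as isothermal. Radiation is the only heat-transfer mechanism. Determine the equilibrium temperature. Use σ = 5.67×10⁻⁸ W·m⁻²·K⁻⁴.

At equilibrium, absorbed power = emitted power.
Absorbing cross-section = πr² = 0.1257 m²; emitting surface = 4πr² = 0.5027 m² (ratio 4).
αS·A_cross = εσ·A_surf·T⁴  ⇒  T⁴ = αS/(ε·4σ).
T⁴ = 0.710·525/(0.11·4·5.67×10⁻⁸) = 1.494×10¹⁰ K⁴.
T = (1.494×10¹⁰)^(1/4).

T ≈ 350 K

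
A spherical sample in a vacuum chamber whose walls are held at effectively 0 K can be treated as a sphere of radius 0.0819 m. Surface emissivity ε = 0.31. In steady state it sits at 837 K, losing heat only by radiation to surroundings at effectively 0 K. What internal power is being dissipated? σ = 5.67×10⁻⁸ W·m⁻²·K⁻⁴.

P ≈ 727 W

Steady state: P = εσA T⁴.
A = 4πr² = 0.08429 m²; T⁴ = (837)⁴ = 4.908×10¹¹ K⁴.
P = 0.31 × 5.67×10⁻⁸ × 0.08429 × 4.908×10¹¹.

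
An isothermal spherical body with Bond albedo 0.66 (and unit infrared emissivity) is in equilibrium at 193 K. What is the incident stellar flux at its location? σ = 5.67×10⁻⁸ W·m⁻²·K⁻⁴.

S ≈ 926 W/m²

(1−a)S·πr² = σ·4πr²·T⁴ ⇒ S = 4σT⁴/(1−a).
S = 4·5.67×10⁻⁸·1.387×10⁹/0.340.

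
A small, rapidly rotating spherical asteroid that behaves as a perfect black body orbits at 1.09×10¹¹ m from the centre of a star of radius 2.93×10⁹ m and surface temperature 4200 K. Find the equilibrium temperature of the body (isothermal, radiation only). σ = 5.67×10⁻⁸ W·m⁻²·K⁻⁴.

T ≈ 487 K

The star's surface emits σT_*⁴; at distance d the flux is S = σT_*⁴(R_*/d)².
S = 5.67×10⁻⁸·(4200)⁴·(2.93×10⁹/1.09×10¹¹)² = 12750 W/m².
For an isothermal sphere T⁴ = (1−a)S/(4σ) = 5.621×10¹⁰ K⁴.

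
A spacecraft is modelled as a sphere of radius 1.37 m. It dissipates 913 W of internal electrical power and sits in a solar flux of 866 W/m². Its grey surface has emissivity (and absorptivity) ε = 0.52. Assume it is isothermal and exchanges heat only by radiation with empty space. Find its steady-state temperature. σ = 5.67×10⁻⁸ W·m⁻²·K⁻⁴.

T ≈ 268 K

At steady state, absorbed solar power + internal power = radiated power.
Absorbed: α·S·A_cross = 0.52·866·5.896 = 2655 W (cross-section πr²).
Total input = 2655 + 913 = 3568 W.
Radiated: εσ·A_surf·T⁴ with A_surf = 4πr² = 23.59 m².
T⁴ = 3568/(0.52·5.67×10⁻⁸·23.59) = 5.131×10⁹ K⁴.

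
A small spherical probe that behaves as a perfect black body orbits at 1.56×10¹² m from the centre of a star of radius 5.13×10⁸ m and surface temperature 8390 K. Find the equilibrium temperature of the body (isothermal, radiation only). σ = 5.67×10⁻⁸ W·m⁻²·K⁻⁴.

T ≈ 108 K

The star's surface emits σT_*⁴; at distance d the flux is S = σT_*⁴(R_*/d)².
S = 5.67×10⁻⁸·(8390)⁴·(5.13×10⁸/1.56×10¹²)² = 30.38 W/m².
For an isothermal sphere T⁴ = (1−a)S/(4σ) = 1.340×10⁸ K⁴.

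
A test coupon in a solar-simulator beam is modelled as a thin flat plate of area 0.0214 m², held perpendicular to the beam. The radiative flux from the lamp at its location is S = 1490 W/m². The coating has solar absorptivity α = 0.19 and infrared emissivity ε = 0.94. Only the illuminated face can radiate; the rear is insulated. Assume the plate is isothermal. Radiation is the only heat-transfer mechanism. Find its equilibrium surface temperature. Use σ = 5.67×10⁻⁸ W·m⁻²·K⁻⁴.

At equilibrium, absorbed power = emitted power.
Absorbing cross-section = A = 0.02140 m²; emitting surface = A = 0.02140 m² (ratio 1).
αS·A_cross = εσ·A_surf·T⁴  ⇒  T⁴ = αS/(ε·1σ).
T⁴ = 0.190·1490/(0.94·1·5.67×10⁻⁸) = 5.312×10⁹ K⁴.
T = (5.312×10⁹)^(1/4).

T ≈ 270 K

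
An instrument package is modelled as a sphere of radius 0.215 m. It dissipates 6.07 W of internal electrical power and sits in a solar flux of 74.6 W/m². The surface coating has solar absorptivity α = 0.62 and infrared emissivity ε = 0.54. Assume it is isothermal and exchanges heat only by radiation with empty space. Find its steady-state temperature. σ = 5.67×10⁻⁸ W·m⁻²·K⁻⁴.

At steady state, absorbed solar power + internal power = radiated power.
Absorbed: α·S·A_cross = 0.62·74.6·0.1452 = 6.717 W (cross-section πr²).
Total input = 6.717 + 6.07 = 12.79 W.
Radiated: εσ·A_surf·T⁴ with A_surf = 4πr² = 0.5809 m².
T⁴ = 12.79/(0.54·5.67×10⁻⁸·0.5809) = 7.189×10⁸ K⁴.

T ≈ 164 K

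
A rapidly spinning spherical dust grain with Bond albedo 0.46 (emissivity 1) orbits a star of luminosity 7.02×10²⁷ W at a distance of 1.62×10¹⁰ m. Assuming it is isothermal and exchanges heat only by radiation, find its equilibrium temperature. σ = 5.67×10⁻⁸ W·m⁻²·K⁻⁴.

T ≈ 1500 K

First find the stellar flux at distance d: S = L/(4πd²) = 7.02×10²⁷/(4π·(1.62×10¹⁰)²) = 2.129×10⁶ W/m².
For an isothermal sphere, absorbed (1−a)S·πr² = emitted σ·4πr²·T⁴, so T⁴ = (1−a)S/(4σ).
T⁴ = 0.540·2.129×10⁶/(4·5.67×10⁻⁸) = 5.068×10¹² K⁴.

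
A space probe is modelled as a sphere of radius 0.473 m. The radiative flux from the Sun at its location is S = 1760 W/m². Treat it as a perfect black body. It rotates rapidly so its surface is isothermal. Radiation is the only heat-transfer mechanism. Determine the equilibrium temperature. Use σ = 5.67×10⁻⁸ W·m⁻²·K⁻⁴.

At equilibrium, absorbed power = emitted power.
Absorbing cross-section = πr² = 0.7029 m²; emitting surface = 4πr² = 2.811 m² (ratio 4).
S·A_cross = εσ·A_surf·T⁴  ⇒  T⁴ = S/(4σ).
T⁴ = 1.00·1760/(4·5.67×10⁻⁸) = 7.760×10⁹ K⁴.
T = (7.760×10⁹)^(1/4).

T ≈ 297 K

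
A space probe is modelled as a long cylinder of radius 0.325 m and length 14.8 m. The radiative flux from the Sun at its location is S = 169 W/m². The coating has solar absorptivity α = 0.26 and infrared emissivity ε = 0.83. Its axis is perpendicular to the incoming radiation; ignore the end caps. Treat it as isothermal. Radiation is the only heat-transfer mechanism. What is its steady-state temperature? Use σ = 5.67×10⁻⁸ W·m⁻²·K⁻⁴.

T ≈ 131 K

At equilibrium, absorbed power = emitted power.
Absorbing cross-section = 2rL = 9.620 m²; emitting surface = 2πrL = 30.22 m² (ratio π).
αS·A_cross = εσ·A_surf·T⁴  ⇒  T⁴ = αS/(ε·πσ).
T⁴ = 0.260·169/(0.83·π·5.67×10⁻⁸) = 2.972×10⁸ K⁴.
T = (2.972×10⁸)^(1/4).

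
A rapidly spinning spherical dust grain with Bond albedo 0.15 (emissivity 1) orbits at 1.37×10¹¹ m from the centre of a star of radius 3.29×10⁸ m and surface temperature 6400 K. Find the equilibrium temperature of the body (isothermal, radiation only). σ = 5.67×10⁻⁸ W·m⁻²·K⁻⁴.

The star's surface emits σT_*⁴; at distance d the flux is S = σT_*⁴(R_*/d)².
S = 5.67×10⁻⁸·(6400)⁴·(3.29×10⁸/1.37×10¹¹)² = 548.6 W/m².
For an isothermal sphere T⁴ = (1−a)S/(4σ) = 2.056×10⁹ K⁴.

T ≈ 213 K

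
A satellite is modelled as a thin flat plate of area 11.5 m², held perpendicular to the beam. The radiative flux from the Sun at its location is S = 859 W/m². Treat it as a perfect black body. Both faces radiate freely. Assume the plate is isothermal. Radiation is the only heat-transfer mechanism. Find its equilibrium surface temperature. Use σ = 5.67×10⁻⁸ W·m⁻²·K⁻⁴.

T ≈ 295 K

At equilibrium, absorbed power = emitted power.
Absorbing cross-section = A = 11.50 m²; emitting surface = 2A = 23.00 m² (ratio 2).
S·A_cross = εσ·A_surf·T⁴  ⇒  T⁴ = S/(2σ).
T⁴ = 1.00·859/(2·5.67×10⁻⁸) = 7.575×10⁹ K⁴.
T = (7.575×10⁹)^(1/4).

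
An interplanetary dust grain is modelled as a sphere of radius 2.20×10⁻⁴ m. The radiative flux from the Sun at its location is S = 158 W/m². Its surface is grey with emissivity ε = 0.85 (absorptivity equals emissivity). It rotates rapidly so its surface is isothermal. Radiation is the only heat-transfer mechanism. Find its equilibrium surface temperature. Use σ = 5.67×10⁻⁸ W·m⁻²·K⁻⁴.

At equilibrium, absorbed power = emitted power.
Absorbing cross-section = πr² = 1.521×10⁻⁷ m²; emitting surface = 4πr² = 6.082×10⁻⁷ m² (ratio 4).
εS·A_cross = εσ·A_surf·T⁴  ⇒  T⁴ = S/(4σ)   (ε cancels).
T⁴ = 158/(4·5.67×10⁻⁸) = 6.966×10⁸ K⁴.
T = (6.966×10⁸)^(1/4).

T ≈ 162 K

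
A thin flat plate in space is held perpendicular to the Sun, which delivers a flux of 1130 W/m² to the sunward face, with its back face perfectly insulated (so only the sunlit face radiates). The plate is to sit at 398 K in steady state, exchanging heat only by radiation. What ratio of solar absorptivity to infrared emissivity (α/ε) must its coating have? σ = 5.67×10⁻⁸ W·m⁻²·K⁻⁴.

α/ε ≈ 1.26

Balance: αS·A = εσ·1A·T⁴ ⇒ α/ε = σT⁴/S.
α/ε = 5.67×10⁻⁸·(398)⁴/1130 = 5.67×10⁻⁸·2.509×10¹⁰/1130.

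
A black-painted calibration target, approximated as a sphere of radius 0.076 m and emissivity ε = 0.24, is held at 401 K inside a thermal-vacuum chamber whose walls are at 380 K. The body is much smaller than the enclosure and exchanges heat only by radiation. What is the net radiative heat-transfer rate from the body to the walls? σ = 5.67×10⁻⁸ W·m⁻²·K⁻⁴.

P_net ≈ 4.94 W

For a small grey body in a large enclosure: P_net = εσA(T_body⁴ − T_wall⁴).
A = 4πr² = 0.07258 m²; T_body⁴ − T_wall⁴ = 2.586×10¹⁰ − 2.085×10¹⁰ = 5.006×10⁹ K⁴.
|P_net| = 0.24·5.67×10⁻⁸·0.07258·5.006×10⁹.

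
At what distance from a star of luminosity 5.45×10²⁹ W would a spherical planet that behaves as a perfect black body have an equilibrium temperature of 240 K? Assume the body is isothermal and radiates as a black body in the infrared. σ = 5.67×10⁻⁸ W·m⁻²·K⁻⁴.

d ≈ 7.59×10¹² m

For an isothermal black-emitting sphere, (1−a)S·πr² = σ·4πr²·T⁴ ⇒ S = 4σT⁴/(1−a).
S = 4·5.67×10⁻⁸·(240)⁴/1.00 = 752.5 W/m².
Flux falls as S = L/(4πd²), so d = √(L/(4πS)) = √(5.45×10²⁹/(4π·752.5)).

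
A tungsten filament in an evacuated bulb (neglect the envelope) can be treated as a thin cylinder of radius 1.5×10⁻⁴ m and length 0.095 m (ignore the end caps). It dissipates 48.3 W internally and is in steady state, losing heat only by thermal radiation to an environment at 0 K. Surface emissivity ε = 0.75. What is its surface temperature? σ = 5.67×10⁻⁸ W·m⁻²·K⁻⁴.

T ≈ 1890 K

Steady state: internal power = radiated power, P = εσA T⁴.
Radiating area A = 2πrL = 8.954×10⁻⁵ m².
T⁴ = P/(εσA) = 48.3/(0.75·5.67×10⁻⁸·8.954×10⁻⁵) = 1.269×10¹³ K⁴.
T = (1.269×10¹³)^(1/4).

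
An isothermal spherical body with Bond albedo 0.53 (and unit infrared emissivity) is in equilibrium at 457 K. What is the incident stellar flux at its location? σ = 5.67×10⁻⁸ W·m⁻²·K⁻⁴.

S ≈ 21000 W/m²

(1−a)S·πr² = σ·4πr²·T⁴ ⇒ S = 4σT⁴/(1−a).
S = 4·5.67×10⁻⁸·4.362×10¹⁰/0.470.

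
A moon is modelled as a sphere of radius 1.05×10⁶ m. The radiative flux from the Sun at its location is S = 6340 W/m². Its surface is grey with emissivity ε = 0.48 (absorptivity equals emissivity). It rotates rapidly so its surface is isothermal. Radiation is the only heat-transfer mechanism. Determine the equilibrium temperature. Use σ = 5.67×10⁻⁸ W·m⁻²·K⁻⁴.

T ≈ 409 K

At equilibrium, absorbed power = emitted power.
Absorbing cross-section = πr² = 3.464×10¹² m²; emitting surface = 4πr² = 1.385×10¹³ m² (ratio 4).
εS·A_cross = εσ·A_surf·T⁴  ⇒  T⁴ = S/(4σ)   (ε cancels).
T⁴ = 6340/(4·5.67×10⁻⁸) = 2.795×10¹⁰ K⁴.
T = (2.795×10¹⁰)^(1/4).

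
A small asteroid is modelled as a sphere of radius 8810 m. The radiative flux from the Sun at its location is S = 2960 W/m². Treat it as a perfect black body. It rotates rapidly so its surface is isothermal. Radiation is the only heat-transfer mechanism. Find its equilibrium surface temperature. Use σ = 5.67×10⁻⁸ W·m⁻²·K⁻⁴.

At equilibrium, absorbed power = emitted power.
Absorbing cross-section = πr² = 2.438×10⁸ m²; emitting surface = 4πr² = 9.754×10⁸ m² (ratio 4).
S·A_cross = εσ·A_surf·T⁴  ⇒  T⁴ = S/(4σ).
T⁴ = 1.00·2960/(4·5.67×10⁻⁸) = 1.305×10¹⁰ K⁴.
T = (1.305×10¹⁰)^(1/4).

T ≈ 338 K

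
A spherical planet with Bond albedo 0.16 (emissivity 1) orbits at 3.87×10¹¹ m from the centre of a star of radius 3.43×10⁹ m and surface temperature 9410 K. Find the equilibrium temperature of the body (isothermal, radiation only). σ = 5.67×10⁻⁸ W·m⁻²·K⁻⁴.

T ≈ 600 K

The star's surface emits σT_*⁴; at distance d the flux is S = σT_*⁴(R_*/d)².
S = 5.67×10⁻⁸·(9410)⁴·(3.43×10⁹/3.87×10¹¹)² = 34920 W/m².
For an isothermal sphere T⁴ = (1−a)S/(4σ) = 1.293×10¹¹ K⁴.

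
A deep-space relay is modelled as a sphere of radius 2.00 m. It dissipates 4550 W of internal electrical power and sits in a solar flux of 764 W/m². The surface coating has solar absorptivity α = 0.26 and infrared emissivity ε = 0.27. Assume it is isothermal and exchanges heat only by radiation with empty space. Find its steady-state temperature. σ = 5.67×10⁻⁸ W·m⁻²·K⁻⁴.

T ≈ 309 K

At steady state, absorbed solar power + internal power = radiated power.
Absorbed: α·S·A_cross = 0.26·764·12.57 = 2496 W (cross-section πr²).
Total input = 2496 + 4550 = 7046 W.
Radiated: εσ·A_surf·T⁴ with A_surf = 4πr² = 50.27 m².
T⁴ = 7046/(0.27·5.67×10⁻⁸·50.27) = 9.157×10⁹ K⁴.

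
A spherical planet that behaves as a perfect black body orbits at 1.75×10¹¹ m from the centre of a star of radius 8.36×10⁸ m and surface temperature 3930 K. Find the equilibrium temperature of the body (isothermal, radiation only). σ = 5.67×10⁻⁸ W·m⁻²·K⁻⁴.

T ≈ 192 K

The star's surface emits σT_*⁴; at distance d the flux is S = σT_*⁴(R_*/d)².
S = 5.67×10⁻⁸·(3930)⁴·(8.36×10⁸/1.75×10¹¹)² = 308.7 W/m².
For an isothermal sphere T⁴ = (1−a)S/(4σ) = 1.361×10⁹ K⁴.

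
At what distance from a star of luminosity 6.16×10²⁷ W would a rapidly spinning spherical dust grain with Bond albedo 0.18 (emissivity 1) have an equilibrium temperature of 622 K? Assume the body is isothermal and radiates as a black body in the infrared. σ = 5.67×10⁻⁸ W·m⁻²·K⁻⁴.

For an isothermal black-emitting sphere, (1−a)S·πr² = σ·4πr²·T⁴ ⇒ S = 4σT⁴/(1−a).
S = 4·5.67×10⁻⁸·(622)⁴/0.820 = 41400 W/m².
Flux falls as S = L/(4πd²), so d = √(L/(4πS)) = √(6.16×10²⁷/(4π·41400)).

d ≈ 1.09×10¹¹ m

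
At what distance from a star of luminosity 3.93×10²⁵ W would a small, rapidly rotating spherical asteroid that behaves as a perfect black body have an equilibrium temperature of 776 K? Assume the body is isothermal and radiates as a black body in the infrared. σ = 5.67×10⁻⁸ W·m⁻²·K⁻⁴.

For an isothermal black-emitting sphere, (1−a)S·πr² = σ·4πr²·T⁴ ⇒ S = 4σT⁴/(1−a).
S = 4·5.67×10⁻⁸·(776)⁴/1.00 = 82240 W/m².
Flux falls as S = L/(4πd²), so d = √(L/(4πS)) = √(3.93×10²⁵/(4π·82240)).

d ≈ 6.17×10⁹ m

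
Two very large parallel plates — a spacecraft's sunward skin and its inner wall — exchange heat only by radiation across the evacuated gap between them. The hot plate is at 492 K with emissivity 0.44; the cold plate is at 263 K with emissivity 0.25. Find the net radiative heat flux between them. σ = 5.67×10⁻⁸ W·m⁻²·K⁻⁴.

For two infinite grey parallel plates, q = σ(T₁⁴ − T₂⁴)/(1/ε₁ + 1/ε₂ − 1).
T₁⁴ − T₂⁴ = 5.859×10¹⁰ − 4.784×10⁹ = 5.381×10¹⁰ K⁴.
1/ε₁ + 1/ε₂ − 1 = 2.273 + 4.000 − 1 = 5.273.
q = 5.67×10⁻⁸ × 5.381×10¹⁰ / 5.273.

q ≈ 579 W/m²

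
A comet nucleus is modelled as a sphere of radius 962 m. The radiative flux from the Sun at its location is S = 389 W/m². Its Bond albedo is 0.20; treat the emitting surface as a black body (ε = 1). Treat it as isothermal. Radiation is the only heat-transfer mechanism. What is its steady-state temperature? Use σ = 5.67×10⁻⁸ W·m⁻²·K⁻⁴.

T ≈ 192 K

At equilibrium, absorbed power = emitted power.
Absorbing cross-section = πr² = 2.907×10⁶ m²; emitting surface = 4πr² = 1.163×10⁷ m² (ratio 4).
(1−a)S·A_cross = εσ·A_surf·T⁴  ⇒  T⁴ = (1−a)S/(4σ).
T⁴ = 0.800·389/(4·5.67×10⁻⁸) = 1.372×10⁹ K⁴.
T = (1.372×10⁹)^(1/4).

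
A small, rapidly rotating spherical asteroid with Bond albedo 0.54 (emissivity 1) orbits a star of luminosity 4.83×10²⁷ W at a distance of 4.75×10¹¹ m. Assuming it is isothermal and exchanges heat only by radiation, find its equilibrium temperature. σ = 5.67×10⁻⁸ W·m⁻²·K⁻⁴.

T ≈ 242 K

First find the stellar flux at distance d: S = L/(4πd²) = 4.83×10²⁷/(4π·(4.75×10¹¹)²) = 1704 W/m².
For an isothermal sphere, absorbed (1−a)S·πr² = emitted σ·4πr²·T⁴, so T⁴ = (1−a)S/(4σ).
T⁴ = 0.460·1704/(4·5.67×10⁻⁸) = 3.455×10⁹ K⁴.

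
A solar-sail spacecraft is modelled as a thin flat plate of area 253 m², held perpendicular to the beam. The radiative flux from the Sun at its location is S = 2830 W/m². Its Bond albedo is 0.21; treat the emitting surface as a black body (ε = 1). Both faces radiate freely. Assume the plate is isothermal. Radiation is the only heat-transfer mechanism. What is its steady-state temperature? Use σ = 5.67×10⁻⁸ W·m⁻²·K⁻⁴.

At equilibrium, absorbed power = emitted power.
Absorbing cross-section = A = 253.0 m²; emitting surface = 2A = 506.0 m² (ratio 2).
(1−a)S·A_cross = εσ·A_surf·T⁴  ⇒  T⁴ = (1−a)S/(2σ).
T⁴ = 0.790·2830/(2·5.67×10⁻⁸) = 1.972×10¹⁰ K⁴.
T = (1.972×10¹⁰)^(1/4).

T ≈ 375 K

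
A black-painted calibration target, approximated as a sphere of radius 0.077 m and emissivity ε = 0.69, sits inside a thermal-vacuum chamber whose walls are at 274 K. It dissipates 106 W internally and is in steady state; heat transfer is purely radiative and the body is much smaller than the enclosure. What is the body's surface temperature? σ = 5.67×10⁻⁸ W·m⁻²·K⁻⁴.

For a small grey body in a large enclosure, net radiated power = εσA(T⁴ − T_w⁴).
Steady state: P = εσA(T⁴ − T_w⁴) with A = 4πr² = 0.07451 m².
T⁴ = P/(εσA) + T_w⁴ = 106/(0.69·5.67×10⁻⁸·0.07451) + (274)⁴
    = 3.636×10¹⁰ + 5.636×10⁹ = 4.200×10¹⁰ K⁴.

T ≈ 453 K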